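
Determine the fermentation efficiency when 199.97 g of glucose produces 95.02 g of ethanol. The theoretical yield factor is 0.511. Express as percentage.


Fermentation efficiency = (actual / (0.511 * glucose)) * 100
= (95.02 / (0.511 * 199.97)) * 100
= 92.9885%

92.9885%


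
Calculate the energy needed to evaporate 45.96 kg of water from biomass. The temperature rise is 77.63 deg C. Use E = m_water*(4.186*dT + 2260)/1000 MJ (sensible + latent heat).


E = m_water * (4.186 * dT + 2260) / 1000
= 45.96 * (4.186 * 77.63 + 2260) / 1000
= 118.8047 MJ

118.8047 MJ


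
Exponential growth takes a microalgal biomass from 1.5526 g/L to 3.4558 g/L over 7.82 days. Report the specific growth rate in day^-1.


mu = ln(X2/X1) / dt
= ln(3.4558/1.5526) / 7.82
= 0.1023 per day

0.1023 per day


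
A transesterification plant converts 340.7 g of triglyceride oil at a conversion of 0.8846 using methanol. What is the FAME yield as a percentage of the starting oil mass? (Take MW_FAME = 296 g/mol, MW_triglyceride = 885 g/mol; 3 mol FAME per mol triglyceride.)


m_FAME = oil * conv * (3 * 296 / 885) = oil * conv * (888/885)
= 340.7 * 0.8846 * 888 / 885
= 302.4049 g
Y = m_FAME / oil * 100 = conv * (888/885) * 100
= 0.8846 * 888 / 885 * 100
= 88.76%

88.76%


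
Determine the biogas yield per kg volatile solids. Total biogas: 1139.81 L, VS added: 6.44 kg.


Y = V / VS
= 1139.81 / 6.44
= 176.9891 L/kg VS

176.9891 L/kg VS


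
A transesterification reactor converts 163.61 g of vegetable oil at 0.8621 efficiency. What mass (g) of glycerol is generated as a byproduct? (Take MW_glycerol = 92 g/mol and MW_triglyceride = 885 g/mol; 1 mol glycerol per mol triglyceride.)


glycerol = oil * conv * (92/885)
= 163.61 * 0.8621 * 92 / 885
= 14.6626 g

14.6626 g


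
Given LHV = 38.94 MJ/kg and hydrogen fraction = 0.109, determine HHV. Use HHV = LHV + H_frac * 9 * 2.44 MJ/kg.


HHV = LHV + H_frac * 9 * 2.44
= 38.94 + 0.109 * 9 * 2.44
= 41.3336 MJ/kg

41.3336 MJ/kg


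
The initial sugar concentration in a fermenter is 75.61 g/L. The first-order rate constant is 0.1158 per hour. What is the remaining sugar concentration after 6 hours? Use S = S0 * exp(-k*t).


S = S0 * exp(-k * t)
S = 75.61 * exp(-0.1158 * 6)
S = 37.7426 g/L

37.7426 g/L


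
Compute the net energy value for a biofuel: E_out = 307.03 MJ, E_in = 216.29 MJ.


NEV = E_out - E_in
= 307.03 - 216.29
= 90.7400 MJ

90.7400 MJ


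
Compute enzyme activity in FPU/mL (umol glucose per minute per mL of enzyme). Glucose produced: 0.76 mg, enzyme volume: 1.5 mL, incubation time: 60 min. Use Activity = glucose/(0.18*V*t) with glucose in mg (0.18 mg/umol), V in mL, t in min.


Activity = glucose_mg / (0.18 mg/umol * V_mL * t_min)
= 0.76 / (0.18 * 1.5 * 60)
= 0.0469 FPU/mL

0.0469 FPU/mL


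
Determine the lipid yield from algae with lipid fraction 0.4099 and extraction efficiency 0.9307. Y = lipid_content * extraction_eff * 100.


Y = lipid_content * extraction_eff * 100
= 0.4099 * 0.9307 * 100
= 38.1494%

38.1494%


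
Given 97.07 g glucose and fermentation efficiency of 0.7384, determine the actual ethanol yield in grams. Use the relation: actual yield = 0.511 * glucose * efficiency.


Actual ethanol: m = 0.511 * 97.07 * 0.7384
m = 36.6267 g

36.6267 g


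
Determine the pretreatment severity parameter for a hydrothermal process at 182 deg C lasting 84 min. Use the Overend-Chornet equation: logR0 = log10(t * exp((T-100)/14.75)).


logR0 = log10(t * exp((T - 100) / 14.75))
= log10(84 * exp((182 - 100) / 14.75))
= 4.3387

4.3387


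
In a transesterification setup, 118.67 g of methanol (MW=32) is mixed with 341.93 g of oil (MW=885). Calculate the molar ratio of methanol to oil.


Molar ratio = n_MeOH / n_oil = (MeOH/32) / (oil/885) = (MeOH * 885) / (32 * oil)
= (118.67 * 885) / (32 * 341.93)
= 9.5984

9.5984


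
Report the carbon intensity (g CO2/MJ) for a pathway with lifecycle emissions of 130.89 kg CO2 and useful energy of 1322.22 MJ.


CI = CO2 * 1000 / E
= 130.89 * 1000 / 1322.22
= 98.9926 g CO2/MJ

98.9926 g CO2/MJ


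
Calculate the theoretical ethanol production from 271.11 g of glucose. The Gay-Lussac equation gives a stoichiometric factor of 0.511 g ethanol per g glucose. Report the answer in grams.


Theoretical ethanol yield: m_EtOH = 0.511 * m_glucose
m_EtOH = 0.511 * 271.11 = 138.5372 g

138.5372 g


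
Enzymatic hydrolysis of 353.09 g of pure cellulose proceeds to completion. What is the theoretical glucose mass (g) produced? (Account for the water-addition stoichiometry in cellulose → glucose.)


glucose = cellulose * 180/162
= 353.09 * 180/162
= 392.3222 g

392.3222 g


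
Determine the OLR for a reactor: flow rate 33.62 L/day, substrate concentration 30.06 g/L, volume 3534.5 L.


OLR = Q * S / V
= 33.62 * 30.06 / 3534.5
= 0.2859 g/L/day

0.2859 g/L/day


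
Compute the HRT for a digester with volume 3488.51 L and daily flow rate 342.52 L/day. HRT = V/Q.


HRT = V / Q
= 3488.51 / 342.52
= 10.1848 days

10.1848 days


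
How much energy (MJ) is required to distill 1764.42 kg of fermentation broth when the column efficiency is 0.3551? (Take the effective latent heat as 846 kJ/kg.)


E = m * 846 / (eta * 1000)
= 1764.42 * 846 / (0.3551 * 1000)
= 4203.6027 MJ

4203.6027 MJ


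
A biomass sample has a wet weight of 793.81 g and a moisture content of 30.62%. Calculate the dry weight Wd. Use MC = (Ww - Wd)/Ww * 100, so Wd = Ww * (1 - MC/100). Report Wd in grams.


Wd = Ww * (1 - MC/100)
= 793.81 * (1 - 30.62/100)
= 550.7454 g

550.7454 g


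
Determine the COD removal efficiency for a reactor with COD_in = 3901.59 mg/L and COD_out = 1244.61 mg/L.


eta = (COD_in - COD_out) / COD_in * 100
= (3901.59 - 1244.61) / 3901.59 * 100
= 68.0999%

68.0999%


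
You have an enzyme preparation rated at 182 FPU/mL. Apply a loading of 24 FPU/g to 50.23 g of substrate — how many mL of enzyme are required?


V = dosage * m_sub / activity
V = 24 * 50.23 / 182
V = 6.6237 mL

6.6237 mL


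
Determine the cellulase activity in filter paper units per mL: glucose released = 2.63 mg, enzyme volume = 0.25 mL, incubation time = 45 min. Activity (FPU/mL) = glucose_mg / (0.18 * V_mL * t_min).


Activity = glucose_mg / (0.18 mg/umol * V_mL * t_min)
= 2.63 / (0.18 * 0.25 * 45)
= 1.2988 FPU/mL

1.2988 FPU/mL


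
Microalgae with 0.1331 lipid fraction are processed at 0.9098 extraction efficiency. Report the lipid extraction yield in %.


Y = lipid_content * extraction_eff * 100
= 0.1331 * 0.9098 * 100
= 12.1094%

12.1094%


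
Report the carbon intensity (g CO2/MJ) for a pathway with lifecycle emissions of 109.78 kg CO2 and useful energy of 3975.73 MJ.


CI = CO2 * 1000 / E
= 109.78 * 1000 / 3975.73
= 27.6125 g CO2/MJ

27.6125 g CO2/MJ


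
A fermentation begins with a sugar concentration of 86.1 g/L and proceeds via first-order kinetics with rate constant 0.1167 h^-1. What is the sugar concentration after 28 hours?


S = S0 * exp(-k * t)
S = 86.1 * exp(-0.1167 * 28)
S = 3.2802 g/L

3.2802 g/L


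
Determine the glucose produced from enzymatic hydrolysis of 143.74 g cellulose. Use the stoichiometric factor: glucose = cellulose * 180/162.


glucose = cellulose * 180/162
= 143.74 * 180/162
= 159.7111 g

159.7111 g


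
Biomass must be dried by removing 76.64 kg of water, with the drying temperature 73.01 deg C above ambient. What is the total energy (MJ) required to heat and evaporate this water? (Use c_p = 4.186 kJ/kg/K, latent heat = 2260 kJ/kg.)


E = m_water * (4.186 * dT + 2260) / 1000
= 76.64 * (4.186 * 73.01 + 2260) / 1000
= 196.6291 MJ

196.6291 MJ


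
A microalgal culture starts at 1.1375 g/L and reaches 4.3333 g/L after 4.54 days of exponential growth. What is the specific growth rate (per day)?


mu = ln(X2/X1) / dt
= ln(4.3333/1.1375) / 4.54
= 0.2946 per day

0.2946 per day


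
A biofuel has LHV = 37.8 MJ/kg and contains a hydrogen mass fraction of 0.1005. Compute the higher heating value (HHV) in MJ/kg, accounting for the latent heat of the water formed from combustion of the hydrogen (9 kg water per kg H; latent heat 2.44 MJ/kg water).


HHV = LHV + H_frac * 9 * 2.44
= 37.8 + 0.1005 * 9 * 2.44
= 40.0070 MJ/kg

40.0070 MJ/kg


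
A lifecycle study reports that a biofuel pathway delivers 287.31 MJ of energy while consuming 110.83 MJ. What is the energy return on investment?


EROI = E_out / E_in
= 287.31 / 110.83
= 2.5923

2.5923


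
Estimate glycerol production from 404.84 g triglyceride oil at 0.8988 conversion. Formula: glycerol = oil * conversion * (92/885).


glycerol = oil * conv * (92/885)
= 404.84 * 0.8988 * 92 / 885
= 37.8261 g

37.8261 g


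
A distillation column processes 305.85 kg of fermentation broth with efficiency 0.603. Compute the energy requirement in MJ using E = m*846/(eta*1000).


E = m * 846 / (eta * 1000)
= 305.85 * 846 / (0.603 * 1000)
= 429.1030 MJ

429.1030 MJ


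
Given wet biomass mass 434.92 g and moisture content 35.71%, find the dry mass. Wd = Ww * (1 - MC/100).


Wd = Ww * (1 - MC/100)
= 434.92 * (1 - 35.71/100)
= 279.6101 g

279.6101 g


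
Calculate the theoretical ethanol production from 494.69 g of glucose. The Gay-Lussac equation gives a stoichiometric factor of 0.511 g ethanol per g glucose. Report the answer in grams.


Theoretical ethanol yield: m_EtOH = 0.511 * m_glucose
m_EtOH = 0.511 * 494.69 = 252.7866 g

252.7866 g


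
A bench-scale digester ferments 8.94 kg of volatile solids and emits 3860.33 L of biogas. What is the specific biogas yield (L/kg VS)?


Y = V / VS
= 3860.33 / 8.94
= 431.8043 L/kg VS

431.8043 L/kg VS


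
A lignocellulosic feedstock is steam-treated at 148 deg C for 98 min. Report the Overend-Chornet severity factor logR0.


logR0 = log10(t * exp((T - 100) / 14.75))
= log10(98 * exp((148 - 100) / 14.75))
= 3.4045

3.4045


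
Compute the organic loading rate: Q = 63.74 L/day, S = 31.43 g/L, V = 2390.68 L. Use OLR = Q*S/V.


OLR = Q * S / V
= 63.74 * 31.43 / 2390.68
= 0.8380 g/L/day

0.8380 g/L/day


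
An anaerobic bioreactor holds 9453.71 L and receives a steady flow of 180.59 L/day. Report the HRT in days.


HRT = V / Q
= 9453.71 / 180.59
= 52.3490 days

52.3490 days


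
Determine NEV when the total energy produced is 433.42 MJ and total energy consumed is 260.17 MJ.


NEV = E_out - E_in
= 433.42 - 260.17
= 173.2500 MJ

173.2500 MJ


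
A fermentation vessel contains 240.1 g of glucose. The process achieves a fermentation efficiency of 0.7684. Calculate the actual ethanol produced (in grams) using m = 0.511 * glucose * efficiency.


Actual ethanol: m = 0.511 * 240.1 * 0.7684
m = 94.2758 g

94.2758 g


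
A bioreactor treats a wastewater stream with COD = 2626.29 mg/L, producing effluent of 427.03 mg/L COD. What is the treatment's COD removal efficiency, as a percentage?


eta = (COD_in - COD_out) / COD_in * 100
= (2626.29 - 427.03) / 2626.29 * 100
= 83.7402%

83.7402%


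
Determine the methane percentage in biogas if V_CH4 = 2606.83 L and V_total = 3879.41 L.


CH4% = V_CH4 / V_total * 100
= 2606.83 / 3879.41 * 100
= 67.1966%

67.1966%


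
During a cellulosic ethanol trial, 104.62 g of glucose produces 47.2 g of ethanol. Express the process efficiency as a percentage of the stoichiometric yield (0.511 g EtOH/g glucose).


Fermentation efficiency = (actual / (0.511 * glucose)) * 100
= (47.2 / (0.511 * 104.62)) * 100
= 88.2890%

88.2890%


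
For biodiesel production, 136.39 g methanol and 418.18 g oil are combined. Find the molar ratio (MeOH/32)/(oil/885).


Molar ratio = n_MeOH / n_oil = (MeOH/32) / (oil/885) = (MeOH * 885) / (32 * oil)
= (136.39 * 885) / (32 * 418.18)
= 9.0201

9.0201


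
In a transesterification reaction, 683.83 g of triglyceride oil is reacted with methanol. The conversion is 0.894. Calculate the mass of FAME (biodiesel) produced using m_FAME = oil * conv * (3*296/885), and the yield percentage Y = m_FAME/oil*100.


m_FAME = oil * conv * (3 * 296 / 885) = oil * conv * (888/885)
= 683.83 * 0.894 * 888 / 885
= 613.4164 g
Y = m_FAME / oil * 100 = conv * (888/885) * 100
= 0.894 * 888 / 885 * 100
= 89.70%

613.4164 g FAME; Y = 89.70%


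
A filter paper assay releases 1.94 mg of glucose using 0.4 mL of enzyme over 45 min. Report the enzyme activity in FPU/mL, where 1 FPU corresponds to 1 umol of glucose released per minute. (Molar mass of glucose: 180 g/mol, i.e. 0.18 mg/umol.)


Activity = glucose_mg / (0.18 mg/umol * V_mL * t_min)
= 1.94 / (0.18 * 0.4 * 45)
= 0.5988 FPU/mL

0.5988 FPU/mL


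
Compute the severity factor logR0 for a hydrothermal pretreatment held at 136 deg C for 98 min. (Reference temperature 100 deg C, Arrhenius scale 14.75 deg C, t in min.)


logR0 = log10(t * exp((T - 100) / 14.75))
= log10(98 * exp((136 - 100) / 14.75))
= 3.0512

3.0512


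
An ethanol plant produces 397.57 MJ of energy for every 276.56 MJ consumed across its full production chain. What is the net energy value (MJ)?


NEV = E_out - E_in
= 397.57 - 276.56
= 121.0100 MJ

121.0100 MJ


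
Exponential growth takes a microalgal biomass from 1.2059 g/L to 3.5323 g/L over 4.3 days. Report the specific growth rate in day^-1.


mu = ln(X2/X1) / dt
= ln(3.5323/1.2059) / 4.3
= 0.2499 per day

0.2499 per day


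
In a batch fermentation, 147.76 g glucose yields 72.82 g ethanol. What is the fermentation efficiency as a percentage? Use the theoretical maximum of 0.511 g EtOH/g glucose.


Fermentation efficiency = (actual / (0.511 * glucose)) * 100
= (72.82 / (0.511 * 147.76)) * 100
= 96.4435%

96.4435%


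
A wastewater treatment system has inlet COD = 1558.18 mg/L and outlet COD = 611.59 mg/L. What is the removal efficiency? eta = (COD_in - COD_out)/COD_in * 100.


eta = (COD_in - COD_out) / COD_in * 100
= (1558.18 - 611.59) / 1558.18 * 100
= 60.7497%

60.7497%


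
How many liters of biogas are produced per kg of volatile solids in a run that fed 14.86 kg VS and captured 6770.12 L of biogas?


Y = V / VS
= 6770.12 / 14.86
= 455.5935 L/kg VS

455.5935 L/kg VS


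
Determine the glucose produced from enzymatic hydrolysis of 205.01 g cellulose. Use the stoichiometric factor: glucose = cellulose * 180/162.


glucose = cellulose * 180/162
= 205.01 * 180/162
= 227.7889 g

227.7889 g


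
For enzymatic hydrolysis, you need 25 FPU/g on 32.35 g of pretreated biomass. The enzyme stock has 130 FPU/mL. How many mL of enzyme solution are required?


V = dosage * m_sub / activity
V = 25 * 32.35 / 130
V = 6.2212 mL

6.2212 mL


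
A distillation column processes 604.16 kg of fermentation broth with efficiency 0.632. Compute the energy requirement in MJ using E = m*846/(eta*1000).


E = m * 846 / (eta * 1000)
= 604.16 * 846 / (0.632 * 1000)
= 808.7332 MJ

808.7332 MJ


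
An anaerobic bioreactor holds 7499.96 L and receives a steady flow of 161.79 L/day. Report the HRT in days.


HRT = V / Q
= 7499.96 / 161.79
= 46.3561 days

46.3561 days


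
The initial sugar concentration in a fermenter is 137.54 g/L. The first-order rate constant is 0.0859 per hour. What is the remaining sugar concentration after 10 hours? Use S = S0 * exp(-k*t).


S = S0 * exp(-k * t)
S = 137.54 * exp(-0.0859 * 10)
S = 58.2599 g/L

58.2599 g/L


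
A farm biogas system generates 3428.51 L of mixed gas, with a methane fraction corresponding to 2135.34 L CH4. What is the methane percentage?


CH4% = V_CH4 / V_total * 100
= 2135.34 / 3428.51 * 100
= 62.2819%

62.2819%


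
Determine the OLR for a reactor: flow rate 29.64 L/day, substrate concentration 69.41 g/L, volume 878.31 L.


OLR = Q * S / V
= 29.64 * 69.41 / 878.31
= 2.3424 g/L/day

2.3424 g/L/day


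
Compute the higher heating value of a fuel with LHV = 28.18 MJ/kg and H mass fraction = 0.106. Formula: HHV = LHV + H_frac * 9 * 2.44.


HHV = LHV + H_frac * 9 * 2.44
= 28.18 + 0.106 * 9 * 2.44
= 30.5078 MJ/kg

30.5078 MJ/kg


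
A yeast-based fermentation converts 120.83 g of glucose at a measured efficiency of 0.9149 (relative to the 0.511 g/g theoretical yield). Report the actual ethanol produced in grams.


Actual ethanol: m = 0.511 * 120.83 * 0.9149
m = 56.4897 g

56.4897 g


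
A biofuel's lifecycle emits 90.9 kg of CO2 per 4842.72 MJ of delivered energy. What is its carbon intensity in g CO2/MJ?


CI = CO2 * 1000 / E
= 90.9 * 1000 / 4842.72
= 18.7704 g CO2/MJ

18.7704 g CO2/MJ


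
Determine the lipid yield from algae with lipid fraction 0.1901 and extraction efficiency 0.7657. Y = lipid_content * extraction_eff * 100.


Y = lipid_content * extraction_eff * 100
= 0.1901 * 0.7657 * 100
= 14.5560%

14.5560%


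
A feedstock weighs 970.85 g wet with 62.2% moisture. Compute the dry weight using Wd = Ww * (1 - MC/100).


Wd = Ww * (1 - MC/100)
= 970.85 * (1 - 62.2/100)
= 366.9813 g

366.9813 g


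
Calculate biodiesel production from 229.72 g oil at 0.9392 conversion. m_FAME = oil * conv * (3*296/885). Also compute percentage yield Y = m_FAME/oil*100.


m_FAME = oil * conv * (3 * 296 / 885) = oil * conv * (888/885)
= 229.72 * 0.9392 * 888 / 885
= 216.4844 g
Y = m_FAME / oil * 100 = conv * (888/885) * 100
= 0.9392 * 888 / 885 * 100
= 94.24%

216.4844 g FAME; Y = 94.24%


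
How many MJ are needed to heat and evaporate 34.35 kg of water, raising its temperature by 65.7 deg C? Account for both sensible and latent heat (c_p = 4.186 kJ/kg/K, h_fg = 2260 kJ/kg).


E = m_water * (4.186 * dT + 2260) / 1000
= 34.35 * (4.186 * 65.7 + 2260) / 1000
= 87.0779 MJ

87.0779 MJ


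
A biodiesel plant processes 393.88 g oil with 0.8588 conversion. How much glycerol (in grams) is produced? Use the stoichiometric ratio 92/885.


glycerol = oil * conv * (92/885)
= 393.88 * 0.8588 * 92 / 885
= 35.1642 g

35.1642 g


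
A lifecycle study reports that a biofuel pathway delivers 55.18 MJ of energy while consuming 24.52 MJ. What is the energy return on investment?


EROI = E_out / E_in
= 55.18 / 24.52
= 2.2504

2.2504


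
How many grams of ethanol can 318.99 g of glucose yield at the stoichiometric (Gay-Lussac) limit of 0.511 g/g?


Theoretical ethanol yield: m_EtOH = 0.511 * m_glucose
m_EtOH = 0.511 * 318.99 = 163.0039 g

163.0039 g


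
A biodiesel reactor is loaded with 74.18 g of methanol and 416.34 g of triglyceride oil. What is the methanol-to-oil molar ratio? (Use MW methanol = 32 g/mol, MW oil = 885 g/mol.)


Molar ratio = n_MeOH / n_oil = (MeOH/32) / (oil/885) = (MeOH * 885) / (32 * oil)
= (74.18 * 885) / (32 * 416.34)
= 4.9276

4.9276


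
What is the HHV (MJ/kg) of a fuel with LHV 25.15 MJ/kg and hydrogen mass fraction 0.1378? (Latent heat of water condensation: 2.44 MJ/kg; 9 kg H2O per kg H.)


HHV = LHV + H_frac * 9 * 2.44
= 25.15 + 0.1378 * 9 * 2.44
= 28.1761 MJ/kg

28.1761 MJ/kg


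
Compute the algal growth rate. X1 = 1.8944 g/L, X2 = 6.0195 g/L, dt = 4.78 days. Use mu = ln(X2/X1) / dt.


mu = ln(X2/X1) / dt
= ln(6.0195/1.8944) / 4.78
= 0.2419 per day

0.2419 per day


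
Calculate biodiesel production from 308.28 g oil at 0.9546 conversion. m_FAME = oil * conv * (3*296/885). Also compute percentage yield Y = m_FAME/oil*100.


m_FAME = oil * conv * (3 * 296 / 885) = oil * conv * (888/885)
= 308.28 * 0.9546 * 888 / 885
= 295.2817 g
Y = m_FAME / oil * 100 = conv * (888/885) * 100
= 0.9546 * 888 / 885 * 100
= 95.78%

295.2817 g FAME; Y = 95.78%


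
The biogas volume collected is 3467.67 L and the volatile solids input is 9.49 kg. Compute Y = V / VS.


Y = V / VS
= 3467.67 / 9.49
= 365.4025 L/kg VS

365.4025 L/kg VS


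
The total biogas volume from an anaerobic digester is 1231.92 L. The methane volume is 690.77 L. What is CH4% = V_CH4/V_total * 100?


CH4% = V_CH4 / V_total * 100
= 690.77 / 1231.92 * 100
= 56.0726%

56.0726%


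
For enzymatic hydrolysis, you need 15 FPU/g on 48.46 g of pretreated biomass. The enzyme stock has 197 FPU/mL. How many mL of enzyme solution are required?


V = dosage * m_sub / activity
V = 15 * 48.46 / 197
V = 3.6898 mL

3.6898 mL


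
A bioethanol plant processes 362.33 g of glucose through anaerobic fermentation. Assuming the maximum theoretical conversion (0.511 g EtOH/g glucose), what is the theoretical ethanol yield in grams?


Theoretical ethanol yield: m_EtOH = 0.511 * m_glucose
m_EtOH = 0.511 * 362.33 = 185.1506 g

185.1506 g


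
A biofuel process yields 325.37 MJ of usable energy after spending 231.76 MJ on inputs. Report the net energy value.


NEV = E_out - E_in
= 325.37 - 231.76
= 93.6100 MJ

93.6100 MJ


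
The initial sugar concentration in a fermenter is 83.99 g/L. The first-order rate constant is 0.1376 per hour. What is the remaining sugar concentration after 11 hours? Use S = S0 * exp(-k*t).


S = S0 * exp(-k * t)
S = 83.99 * exp(-0.1376 * 11)
S = 18.4876 g/L

18.4876 g/L


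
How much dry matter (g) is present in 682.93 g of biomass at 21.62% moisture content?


Wd = Ww * (1 - MC/100)
= 682.93 * (1 - 21.62/100)
= 535.2805 g

535.2805 g


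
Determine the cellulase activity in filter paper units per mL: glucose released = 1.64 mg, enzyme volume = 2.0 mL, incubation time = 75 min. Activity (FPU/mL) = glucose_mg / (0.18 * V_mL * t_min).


Activity = glucose_mg / (0.18 mg/umol * V_mL * t_min)
= 1.64 / (0.18 * 2.0 * 75)
= 0.0607 FPU/mL

0.0607 FPU/mL


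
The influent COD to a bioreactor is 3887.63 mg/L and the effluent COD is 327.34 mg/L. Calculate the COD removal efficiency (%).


eta = (COD_in - COD_out) / COD_in * 100
= (3887.63 - 327.34) / 3887.63 * 100
= 91.5800%

91.5800%


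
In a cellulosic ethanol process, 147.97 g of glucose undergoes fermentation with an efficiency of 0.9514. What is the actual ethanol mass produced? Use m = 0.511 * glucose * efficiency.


Actual ethanol: m = 0.511 * 147.97 * 0.9514
m = 71.9379 g

71.9379 g


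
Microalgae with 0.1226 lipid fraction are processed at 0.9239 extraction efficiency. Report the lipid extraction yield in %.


Y = lipid_content * extraction_eff * 100
= 0.1226 * 0.9239 * 100
= 11.3270%

11.3270%


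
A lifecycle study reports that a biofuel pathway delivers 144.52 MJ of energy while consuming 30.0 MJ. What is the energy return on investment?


EROI = E_out / E_in
= 144.52 / 30.0
= 4.8173

4.8173


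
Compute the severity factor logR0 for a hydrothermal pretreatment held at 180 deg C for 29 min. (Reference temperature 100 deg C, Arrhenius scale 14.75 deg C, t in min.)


logR0 = log10(t * exp((T - 100) / 14.75))
= log10(29 * exp((180 - 100) / 14.75))
= 3.8179

3.8179


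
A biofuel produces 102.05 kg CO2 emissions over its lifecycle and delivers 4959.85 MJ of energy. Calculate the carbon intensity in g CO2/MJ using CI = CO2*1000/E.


CI = CO2 * 1000 / E
= 102.05 * 1000 / 4959.85
= 20.5752 g CO2/MJ

20.5752 g CO2/MJ


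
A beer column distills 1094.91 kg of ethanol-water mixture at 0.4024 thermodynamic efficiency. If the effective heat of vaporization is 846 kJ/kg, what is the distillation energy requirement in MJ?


E = m * 846 / (eta * 1000)
= 1094.91 * 846 / (0.4024 * 1000)
= 2301.9231 MJ

2301.9231 MJ


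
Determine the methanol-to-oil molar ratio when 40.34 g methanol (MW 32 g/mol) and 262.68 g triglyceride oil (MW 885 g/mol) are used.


Molar ratio = n_MeOH / n_oil = (MeOH/32) / (oil/885) = (MeOH * 885) / (32 * oil)
= (40.34 * 885) / (32 * 262.68)
= 4.2472

4.2472


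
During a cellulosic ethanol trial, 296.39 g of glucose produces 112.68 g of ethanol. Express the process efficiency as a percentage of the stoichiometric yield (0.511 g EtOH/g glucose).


Fermentation efficiency = (actual / (0.511 * glucose)) * 100
= (112.68 / (0.511 * 296.39)) * 100
= 74.3982%

74.3982%


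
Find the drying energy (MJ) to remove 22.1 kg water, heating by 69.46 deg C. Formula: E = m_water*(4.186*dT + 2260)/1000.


E = m_water * (4.186 * dT + 2260) / 1000
= 22.1 * (4.186 * 69.46 + 2260) / 1000
= 56.3718 MJ

56.3718 MJ


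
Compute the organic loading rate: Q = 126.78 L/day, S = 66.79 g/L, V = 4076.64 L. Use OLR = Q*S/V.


OLR = Q * S / V
= 126.78 * 66.79 / 4076.64
= 2.0771 g/L/day

2.0771 g/L/day


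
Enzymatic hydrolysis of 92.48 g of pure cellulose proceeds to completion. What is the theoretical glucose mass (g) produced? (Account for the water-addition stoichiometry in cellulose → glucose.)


glucose = cellulose * 180/162
= 92.48 * 180/162
= 102.7556 g

102.7556 g


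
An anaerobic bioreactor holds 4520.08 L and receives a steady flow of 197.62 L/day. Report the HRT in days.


HRT = V / Q
= 4520.08 / 197.62
= 22.8726 days

22.8726 days


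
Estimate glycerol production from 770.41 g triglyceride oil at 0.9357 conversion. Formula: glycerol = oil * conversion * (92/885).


glycerol = oil * conv * (92/885)
= 770.41 * 0.9357 * 92 / 885
= 74.9382 g

74.9382 g


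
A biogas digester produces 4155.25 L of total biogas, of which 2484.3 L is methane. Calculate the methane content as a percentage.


CH4% = V_CH4 / V_total * 100
= 2484.3 / 4155.25 * 100
= 59.7870%

59.7870%


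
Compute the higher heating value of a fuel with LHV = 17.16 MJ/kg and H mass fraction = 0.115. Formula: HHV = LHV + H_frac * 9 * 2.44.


HHV = LHV + H_frac * 9 * 2.44
= 17.16 + 0.115 * 9 * 2.44
= 19.6854 MJ/kg

19.6854 MJ/kg


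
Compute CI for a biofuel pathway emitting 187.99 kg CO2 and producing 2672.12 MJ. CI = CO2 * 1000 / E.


CI = CO2 * 1000 / E
= 187.99 * 1000 / 2672.12
= 70.3524 g CO2/MJ

70.3524 g CO2/MJ


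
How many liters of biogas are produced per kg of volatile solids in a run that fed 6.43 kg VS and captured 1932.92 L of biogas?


Y = V / VS
= 1932.92 / 6.43
= 300.6096 L/kg VS

300.6096 L/kg VS


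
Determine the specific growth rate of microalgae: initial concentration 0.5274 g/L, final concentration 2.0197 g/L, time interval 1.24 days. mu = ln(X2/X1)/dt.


mu = ln(X2/X1) / dt
= ln(2.0197/0.5274) / 1.24
= 1.0829 per day

1.0829 per day


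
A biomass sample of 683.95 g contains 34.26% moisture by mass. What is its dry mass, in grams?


Wd = Ww * (1 - MC/100)
= 683.95 * (1 - 34.26/100)
= 449.6287 g

449.6287 g


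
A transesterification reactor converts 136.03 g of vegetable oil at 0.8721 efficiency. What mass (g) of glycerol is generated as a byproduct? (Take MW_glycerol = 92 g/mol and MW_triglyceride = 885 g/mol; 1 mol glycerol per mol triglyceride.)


glycerol = oil * conv * (92/885)
= 136.03 * 0.8721 * 92 / 885
= 12.3323 g

12.3323 g


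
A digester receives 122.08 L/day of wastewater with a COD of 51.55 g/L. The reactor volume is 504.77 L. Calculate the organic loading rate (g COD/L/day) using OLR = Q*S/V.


OLR = Q * S / V
= 122.08 * 51.55 / 504.77
= 12.4675 g/L/day

12.4675 g/L/day


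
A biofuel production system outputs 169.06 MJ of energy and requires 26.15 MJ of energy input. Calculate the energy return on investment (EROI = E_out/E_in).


EROI = E_out / E_in
= 169.06 / 26.15
= 6.4650

6.4650


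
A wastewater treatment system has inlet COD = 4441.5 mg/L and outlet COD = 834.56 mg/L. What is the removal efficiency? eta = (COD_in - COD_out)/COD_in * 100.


eta = (COD_in - COD_out) / COD_in * 100
= (4441.5 - 834.56) / 4441.5 * 100
= 81.2100%

81.2100%


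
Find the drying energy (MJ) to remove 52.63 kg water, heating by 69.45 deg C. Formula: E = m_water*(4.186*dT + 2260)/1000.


E = m_water * (4.186 * dT + 2260) / 1000
= 52.63 * (4.186 * 69.45 + 2260) / 1000
= 134.2443 MJ

134.2443 MJ


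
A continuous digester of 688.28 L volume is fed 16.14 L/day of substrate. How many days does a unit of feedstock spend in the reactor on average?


HRT = V / Q
= 688.28 / 16.14
= 42.6444 days

42.6444 days


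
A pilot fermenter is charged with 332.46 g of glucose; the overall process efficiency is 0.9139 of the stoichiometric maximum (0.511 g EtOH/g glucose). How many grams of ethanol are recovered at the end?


Actual ethanol: m = 0.511 * 332.46 * 0.9139
m = 155.2598 g

155.2598 g


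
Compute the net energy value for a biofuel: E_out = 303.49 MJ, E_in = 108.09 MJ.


NEV = E_out - E_in
= 303.49 - 108.09
= 195.4000 MJ

195.4000 MJ


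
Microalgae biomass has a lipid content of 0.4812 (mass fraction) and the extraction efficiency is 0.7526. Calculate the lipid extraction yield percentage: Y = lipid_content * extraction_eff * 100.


Y = lipid_content * extraction_eff * 100
= 0.4812 * 0.7526 * 100
= 36.2151%

36.2151%


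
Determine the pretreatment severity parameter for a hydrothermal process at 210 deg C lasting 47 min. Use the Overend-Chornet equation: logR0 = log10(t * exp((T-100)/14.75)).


logR0 = log10(t * exp((T - 100) / 14.75))
= log10(47 * exp((210 - 100) / 14.75))
= 4.9109

4.9109


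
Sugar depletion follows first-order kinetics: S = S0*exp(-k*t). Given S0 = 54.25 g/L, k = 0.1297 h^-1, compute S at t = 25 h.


S = S0 * exp(-k * t)
S = 54.25 * exp(-0.1297 * 25)
S = 2.1193 g/L

2.1193 g/L


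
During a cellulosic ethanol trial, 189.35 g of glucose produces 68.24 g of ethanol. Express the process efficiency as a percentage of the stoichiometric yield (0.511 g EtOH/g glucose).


Fermentation efficiency = (actual / (0.511 * glucose)) * 100
= (68.24 / (0.511 * 189.35)) * 100
= 70.5266%

70.5266%


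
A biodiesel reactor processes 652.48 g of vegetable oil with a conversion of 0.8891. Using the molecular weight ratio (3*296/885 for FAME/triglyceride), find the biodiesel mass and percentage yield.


m_FAME = oil * conv * (3 * 296 / 885) = oil * conv * (888/885)
= 652.48 * 0.8891 * 888 / 885
= 582.0865 g
Y = m_FAME / oil * 100 = conv * (888/885) * 100
= 0.8891 * 888 / 885 * 100
= 89.21%

582.0865 g FAME; Y = 89.21%


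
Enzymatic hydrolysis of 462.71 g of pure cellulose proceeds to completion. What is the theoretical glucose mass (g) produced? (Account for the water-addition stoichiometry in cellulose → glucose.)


glucose = cellulose * 180/162
= 462.71 * 180/162
= 514.1222 g

514.1222 g


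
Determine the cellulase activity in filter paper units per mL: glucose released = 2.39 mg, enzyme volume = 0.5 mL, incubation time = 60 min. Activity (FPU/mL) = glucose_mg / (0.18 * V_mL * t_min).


Activity = glucose_mg / (0.18 mg/umol * V_mL * t_min)
= 2.39 / (0.18 * 0.5 * 60)
= 0.4426 FPU/mL

0.4426 FPU/mL


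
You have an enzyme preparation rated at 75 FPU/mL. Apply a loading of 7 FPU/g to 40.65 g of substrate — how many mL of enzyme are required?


V = dosage * m_sub / activity
V = 7 * 40.65 / 75
V = 3.7940 mL

3.7940 mL


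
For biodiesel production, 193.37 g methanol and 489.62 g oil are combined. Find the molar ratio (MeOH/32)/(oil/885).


Molar ratio = n_MeOH / n_oil = (MeOH/32) / (oil/885) = (MeOH * 885) / (32 * oil)
= (193.37 * 885) / (32 * 489.62)
= 10.9225

10.9225


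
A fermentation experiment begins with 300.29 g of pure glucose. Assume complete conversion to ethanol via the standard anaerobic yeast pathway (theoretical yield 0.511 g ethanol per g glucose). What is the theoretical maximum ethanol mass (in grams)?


Theoretical ethanol yield: m_EtOH = 0.511 * m_glucose
m_EtOH = 0.511 * 300.29 = 153.4482 g

153.4482 g


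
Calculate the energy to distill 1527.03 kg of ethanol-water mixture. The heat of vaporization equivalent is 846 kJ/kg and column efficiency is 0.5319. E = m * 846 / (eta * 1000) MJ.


E = m * 846 / (eta * 1000)
= 1527.03 * 846 / (0.5319 * 1000)
= 2428.7787 MJ

2428.7787 MJ


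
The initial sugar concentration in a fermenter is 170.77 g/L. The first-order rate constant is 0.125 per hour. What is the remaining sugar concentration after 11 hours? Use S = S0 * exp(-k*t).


S = S0 * exp(-k * t)
S = 170.77 * exp(-0.125 * 11)
S = 43.1774 g/L

43.1774 g/L


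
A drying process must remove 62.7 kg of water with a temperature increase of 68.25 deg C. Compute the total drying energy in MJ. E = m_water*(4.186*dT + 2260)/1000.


E = m_water * (4.186 * dT + 2260) / 1000
= 62.7 * (4.186 * 68.25 + 2260) / 1000
= 159.6150 MJ

159.6150 MJ


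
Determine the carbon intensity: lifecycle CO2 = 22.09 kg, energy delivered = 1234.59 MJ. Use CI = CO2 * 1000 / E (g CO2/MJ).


CI = CO2 * 1000 / E
= 22.09 * 1000 / 1234.59
= 17.8926 g CO2/MJ

17.8926 g CO2/MJ


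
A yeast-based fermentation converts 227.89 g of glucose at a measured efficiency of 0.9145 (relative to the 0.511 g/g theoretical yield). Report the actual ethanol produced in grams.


Actual ethanol: m = 0.511 * 227.89 * 0.9145
m = 106.4952 g

106.4952 g


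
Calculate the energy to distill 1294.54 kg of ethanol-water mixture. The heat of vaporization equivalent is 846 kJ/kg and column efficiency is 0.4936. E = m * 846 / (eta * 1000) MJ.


E = m * 846 / (eta * 1000)
= 1294.54 * 846 / (0.4936 * 1000)
= 2218.7618 MJ

2218.7618 MJ


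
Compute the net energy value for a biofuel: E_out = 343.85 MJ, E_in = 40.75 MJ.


NEV = E_out - E_in
= 343.85 - 40.75
= 303.1000 MJ

303.1000 MJ


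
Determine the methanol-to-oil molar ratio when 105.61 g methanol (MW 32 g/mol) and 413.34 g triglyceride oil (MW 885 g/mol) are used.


Molar ratio = n_MeOH / n_oil = (MeOH/32) / (oil/885) = (MeOH * 885) / (32 * oil)
= (105.61 * 885) / (32 * 413.34)
= 7.0663

7.0663


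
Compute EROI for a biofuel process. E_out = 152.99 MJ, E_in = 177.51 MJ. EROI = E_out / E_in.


EROI = E_out / E_in
= 152.99 / 177.51
= 0.8619

0.8619


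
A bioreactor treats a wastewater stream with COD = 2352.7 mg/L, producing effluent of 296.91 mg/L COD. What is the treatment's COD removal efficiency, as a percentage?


eta = (COD_in - COD_out) / COD_in * 100
= (2352.7 - 296.91) / 2352.7 * 100
= 87.3800%

87.3800%


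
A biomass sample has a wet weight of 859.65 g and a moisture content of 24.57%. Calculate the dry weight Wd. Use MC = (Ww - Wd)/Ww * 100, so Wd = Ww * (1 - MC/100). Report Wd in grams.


Wd = Ww * (1 - MC/100)
= 859.65 * (1 - 24.57/100)
= 648.4340 g

648.4340 g


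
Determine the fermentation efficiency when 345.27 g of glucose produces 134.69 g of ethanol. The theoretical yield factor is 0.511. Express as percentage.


Fermentation efficiency = (actual / (0.511 * glucose)) * 100
= (134.69 / (0.511 * 345.27)) * 100
= 76.3406%

76.3406%


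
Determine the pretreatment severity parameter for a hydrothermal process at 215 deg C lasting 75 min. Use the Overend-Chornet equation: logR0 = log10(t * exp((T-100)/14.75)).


logR0 = log10(t * exp((T - 100) / 14.75))
= log10(75 * exp((215 - 100) / 14.75))
= 5.2611

5.2611


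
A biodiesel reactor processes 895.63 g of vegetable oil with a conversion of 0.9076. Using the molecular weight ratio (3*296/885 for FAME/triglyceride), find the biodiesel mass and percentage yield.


m_FAME = oil * conv * (3 * 296 / 885) = oil * conv * (888/885)
= 895.63 * 0.9076 * 888 / 885
= 815.6293 g
Y = m_FAME / oil * 100 = conv * (888/885) * 100
= 0.9076 * 888 / 885 * 100
= 91.07%

815.6293 g FAME; Y = 91.07%


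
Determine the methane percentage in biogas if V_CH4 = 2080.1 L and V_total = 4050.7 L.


CH4% = V_CH4 / V_total * 100
= 2080.1 / 4050.7 * 100
= 51.3516%

51.3516%


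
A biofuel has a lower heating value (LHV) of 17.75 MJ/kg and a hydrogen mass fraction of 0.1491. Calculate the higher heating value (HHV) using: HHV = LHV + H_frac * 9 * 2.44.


HHV = LHV + H_frac * 9 * 2.44
= 17.75 + 0.1491 * 9 * 2.44
= 21.0242 MJ/kg

21.0242 MJ/kg


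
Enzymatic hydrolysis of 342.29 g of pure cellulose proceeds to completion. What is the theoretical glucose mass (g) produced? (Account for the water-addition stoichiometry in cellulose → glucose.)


glucose = cellulose * 180/162
= 342.29 * 180/162
= 380.3222 g

380.3222 g


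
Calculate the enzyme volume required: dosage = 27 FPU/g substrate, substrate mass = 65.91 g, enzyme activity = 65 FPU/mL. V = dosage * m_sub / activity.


V = dosage * m_sub / activity
V = 27 * 65.91 / 65
V = 27.3780 mL

27.3780 mL


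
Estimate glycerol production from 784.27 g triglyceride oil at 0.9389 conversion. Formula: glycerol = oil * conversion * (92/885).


glycerol = oil * conv * (92/885)
= 784.27 * 0.9389 * 92 / 885
= 76.5472 g

76.5472 g


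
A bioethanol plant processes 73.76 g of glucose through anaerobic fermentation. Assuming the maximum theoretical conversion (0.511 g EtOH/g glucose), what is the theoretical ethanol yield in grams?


Theoretical ethanol yield: m_EtOH = 0.511 * m_glucose
m_EtOH = 0.511 * 73.76 = 37.6914 g

37.6914 g


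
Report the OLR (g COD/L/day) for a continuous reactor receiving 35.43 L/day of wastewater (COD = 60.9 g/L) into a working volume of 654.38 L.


OLR = Q * S / V
= 35.43 * 60.9 / 654.38
= 3.2973 g/L/day

3.2973 g/L/day


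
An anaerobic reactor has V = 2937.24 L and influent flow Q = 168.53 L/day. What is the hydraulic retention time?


HRT = V / Q
= 2937.24 / 168.53
= 17.4286 days

17.4286 days


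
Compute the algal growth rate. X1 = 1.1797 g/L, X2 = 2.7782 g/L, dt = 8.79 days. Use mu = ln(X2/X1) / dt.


mu = ln(X2/X1) / dt
= ln(2.7782/1.1797) / 8.79
= 0.0974 per day

0.0974 per day


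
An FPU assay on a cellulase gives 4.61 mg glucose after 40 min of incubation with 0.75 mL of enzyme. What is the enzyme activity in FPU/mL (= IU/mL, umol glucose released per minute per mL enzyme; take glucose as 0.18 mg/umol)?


Activity = glucose_mg / (0.18 mg/umol * V_mL * t_min)
= 4.61 / (0.18 * 0.75 * 40)
= 0.8537 FPU/mL

0.8537 FPU/mL


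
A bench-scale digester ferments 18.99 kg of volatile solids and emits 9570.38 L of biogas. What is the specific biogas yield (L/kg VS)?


Y = V / VS
= 9570.38 / 18.99
= 503.9695 L/kg VS

503.9695 L/kg VS


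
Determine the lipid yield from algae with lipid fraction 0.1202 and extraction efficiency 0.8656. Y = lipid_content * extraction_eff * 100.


Y = lipid_content * extraction_eff * 100
= 0.1202 * 0.8656 * 100
= 10.4045%

10.4045%


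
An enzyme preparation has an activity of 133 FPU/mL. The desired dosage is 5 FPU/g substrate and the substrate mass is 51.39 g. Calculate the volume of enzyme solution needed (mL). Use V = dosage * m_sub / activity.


V = dosage * m_sub / activity
V = 5 * 51.39 / 133
V = 1.9320 mL

1.9320 mL


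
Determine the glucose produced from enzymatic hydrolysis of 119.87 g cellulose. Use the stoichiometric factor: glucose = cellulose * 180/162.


glucose = cellulose * 180/162
= 119.87 * 180/162
= 133.1889 g

133.1889 g


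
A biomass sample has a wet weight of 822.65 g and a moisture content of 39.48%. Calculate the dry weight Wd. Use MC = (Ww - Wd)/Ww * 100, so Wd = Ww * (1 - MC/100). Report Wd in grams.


Wd = Ww * (1 - MC/100)
= 822.65 * (1 - 39.48/100)
= 497.8678 g

497.8678 g


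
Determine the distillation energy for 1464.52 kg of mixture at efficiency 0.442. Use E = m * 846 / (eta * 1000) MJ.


E = m * 846 / (eta * 1000)
= 1464.52 * 846 / (0.442 * 1000)
= 2803.1310 MJ

2803.1310 MJ


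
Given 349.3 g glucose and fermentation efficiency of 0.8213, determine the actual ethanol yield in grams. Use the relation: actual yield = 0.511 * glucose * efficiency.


Actual ethanol: m = 0.511 * 349.3 * 0.8213
m = 146.5957 g

146.5957 g


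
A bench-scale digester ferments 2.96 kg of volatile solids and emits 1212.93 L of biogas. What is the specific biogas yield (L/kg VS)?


Y = V / VS
= 1212.93 / 2.96
= 409.7736 L/kg VS

409.7736 L/kg VS


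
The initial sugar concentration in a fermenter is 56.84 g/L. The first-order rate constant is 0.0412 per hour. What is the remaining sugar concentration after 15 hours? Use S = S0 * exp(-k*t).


S = S0 * exp(-k * t)
S = 56.84 * exp(-0.0412 * 15)
S = 30.6380 g/L

30.6380 g/L


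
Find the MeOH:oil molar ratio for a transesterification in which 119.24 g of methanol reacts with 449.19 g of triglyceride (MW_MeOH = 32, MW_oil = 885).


Molar ratio = n_MeOH / n_oil = (MeOH/32) / (oil/885) = (MeOH * 885) / (32 * oil)
= (119.24 * 885) / (32 * 449.19)
= 7.3415

7.3415
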